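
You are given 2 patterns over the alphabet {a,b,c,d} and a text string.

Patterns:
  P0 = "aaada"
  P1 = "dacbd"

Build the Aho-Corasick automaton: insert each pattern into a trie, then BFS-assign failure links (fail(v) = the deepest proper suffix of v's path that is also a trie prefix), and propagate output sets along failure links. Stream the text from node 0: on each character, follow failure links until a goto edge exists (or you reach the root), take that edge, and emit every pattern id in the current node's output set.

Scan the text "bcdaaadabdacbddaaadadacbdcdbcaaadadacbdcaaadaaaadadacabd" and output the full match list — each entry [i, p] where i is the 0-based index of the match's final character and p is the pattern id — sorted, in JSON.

Build automaton:
Trie nodes:
  n0 'ε': a→1 d→6
  n1 'a': a→2
  n2 'aa': a→3
  n3 'aaa': d→4
  n4 'aaad': a→5
  n5 'aaada': ·  [P0 ends]
  n6 'd': a→7
  n7 'da': c→8
  n8 'dac': b→9
  n9 'dacb': d→10
  n10 'dacbd': ·  [P1 ends]

Failure links (BFS by depth):
  fail(1) 'a': from fail(0)=0 chase 'a': 0 ⇒ 0;  out=∅∪out(0)=∅
  fail(6) 'd': from fail(0)=0 chase 'd': 0 ⇒ 0;  out=∅∪out(0)=∅
  fail(2) 'aa': from fail(1)=0 chase 'a': 0 ⇒ 1;  out=∅∪out(1)=∅
  fail(7) 'da': from fail(6)=0 chase 'a': 0 ⇒ 1;  out=∅∪out(1)=∅
  fail(3) 'aaa': from fail(2)=1 chase 'a': 1 ⇒ 2;  out=∅∪out(2)=∅
  fail(8) 'dac': from fail(7)=1 chase 'c': 1→0 ⇒ 0;  out=∅∪out(0)=∅
  fail(4) 'aaad': from fail(3)=2 chase 'd': 2→1→0 ⇒ 6;  out=∅∪out(6)=∅
  fail(9) 'dacb': from fail(8)=0 chase 'b': 0 ⇒ 0;  out=∅∪out(0)=∅
  fail(5) 'aaada': from fail(4)=6 chase 'a': 6 ⇒ 7;  out={0}∪out(7)={0}
  fail(10) 'dacbd': from fail(9)=0 chase 'd': 0 ⇒ 6;  out={1}∪out(6)={1}

Scan:
pos 0 'b': at 0
pos 1 'c': at 0
pos 2 'd': at 6
pos 3 'a': at 7
pos 4 'a': at 2 ·f
pos 5 'a': at 3
pos 6 'd': at 4
pos 7 'a': at 5  ** P0@[3:7]
pos 8 'b': at 0 ·f
pos 9 'd': at 6
pos 10 'a': at 7
pos 11 'c': at 8
pos 12 'b': at 9
pos 13 'd': at 10  ** P1@[9:13]
pos 14 'd': at 6 ·f
pos 15 'a': at 7
pos 16 'a': at 2 ·f
pos 17 'a': at 3
pos 18 'd': at 4
pos 19 'a': at 5  ** P0@[15:19]
pos 20 'd': at 6 ·f
pos 21 'a': at 7
pos 22 'c': at 8
pos 23 'b': at 9
pos 24 'd': at 10  ** P1@[20:24]
pos 25 'c': at 0 ·f
pos 26 'd': at 6
pos 27 'b': at 0 ·f
pos 28 'c': at 0
pos 29 'a': at 1
pos 30 'a': at 2
pos 31 'a': at 3
pos 32 'd': at 4
pos 33 'a': at 5  ** P0@[29:33]
pos 34 'd': at 6 ·f
pos 35 'a': at 7
pos 36 'c': at 8
pos 37 'b': at 9
pos 38 'd': at 10  ** P1@[34:38]
pos 39 'c': at 0 ·f
pos 40 'a': at 1
pos 41 'a': at 2
pos 42 'a': at 3
pos 43 'd': at 4
pos 44 'a': at 5  ** P0@[40:44]
pos 45 'a': at 2 ·f
pos 46 'a': at 3
pos 47 'a': at 3 ·f
pos 48 'd': at 4
pos 49 'a': at 5  ** P0@[45:49]
pos 50 'd': at 6 ·f
pos 51 'a': at 7
pos 52 'c': at 8
pos 53 'a': at 1 ·f
pos 54 'b': at 0 ·f
pos 55 'd': at 6

Result: [[7,0],[13,1],[19,0],[24,1],[33,0],[38,1],[44,0],[49,0]]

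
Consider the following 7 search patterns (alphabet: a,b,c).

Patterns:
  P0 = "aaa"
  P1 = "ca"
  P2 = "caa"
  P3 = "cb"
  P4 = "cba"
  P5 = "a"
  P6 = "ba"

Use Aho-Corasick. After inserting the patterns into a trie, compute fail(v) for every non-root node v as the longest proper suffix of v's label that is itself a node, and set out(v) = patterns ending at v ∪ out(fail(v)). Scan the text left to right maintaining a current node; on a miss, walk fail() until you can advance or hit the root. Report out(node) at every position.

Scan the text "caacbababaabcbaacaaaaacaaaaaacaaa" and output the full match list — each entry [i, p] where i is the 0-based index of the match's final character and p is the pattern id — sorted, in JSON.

Construct AC machine:
Trie (insert patterns):
  n0 'ε': a→1 b→9 c→4
  n1 'a': a→2  ←P5
  n2 'aa': a→3
  n3 'aaa': ·  ←P0
  n4 'c': a→5 b→7
  n5 'ca': a→6  ←P1
  n6 'caa': ·  ←P2
  n7 'cb': a→8  ←P3
  n8 'cba': ·  ←P4
  n9 'b': a→10
  n10 'ba': ·  ←P6

Failure links (BFS by depth):
  n1('a'): parent n0 fail=0; on 'a' 0 → fail=0;  out {5}∪∅={5}
  n4('c'): parent n0 fail=0; on 'c' 0 → fail=0;  out ∅∪∅=∅
  n9('b'): parent n0 fail=0; on 'b' 0 → fail=0;  out ∅∪∅=∅
  n2('aa'): parent n1 fail=0; on 'a' 0 → fail=1;  out ∅∪{5}={5}
  n5('ca'): parent n4 fail=0; on 'a' 0 → fail=1;  out {1}∪{5}={1,5}
  n7('cb'): parent n4 fail=0; on 'b' 0 → fail=9;  out {3}∪∅={3}
  n10('ba'): parent n9 fail=0; on 'a' 0 → fail=1;  out {6}∪{5}={5,6}
  n3('aaa'): parent n2 fail=1; on 'a' 1 → fail=2;  out {0}∪{5}={0,5}
  n6('caa'): parent n5 fail=1; on 'a' 1 → fail=2;  out {2}∪{5}={2,5}
  n8('cba'): parent n7 fail=9; on 'a' 9 → fail=10;  out {4}∪{5,6}={4,5,6}

Run:
pos 0 'c': at 4
pos 1 'a': at 5  → match P1@[0:1],P5@[1:1]
pos 2 'a': at 6  → match P2@[0:2],P5@[2:2]
pos 3 'c': at 4 ·f
pos 4 'b': at 7  → match P3@[3:4]
pos 5 'a': at 8  → match P4@[3:5],P5@[5:5],P6@[4:5]
pos 6 'b': at 9 ·f
pos 7 'a': at 10  → match P5@[7:7],P6@[6:7]
pos 8 'b': at 9 ·f
pos 9 'a': at 10  → match P5@[9:9],P6@[8:9]
pos 10 'a': at 2 ·f  → match P5@[10:10]
pos 11 'b': at 9 ·f
pos 12 'c': at 4 ·f
pos 13 'b': at 7  → match P3@[12:13]
pos 14 'a': at 8  → match P4@[12:14],P5@[14:14],P6@[13:14]
pos 15 'a': at 2 ·f  → match P5@[15:15]
pos 16 'c': at 4 ·f
pos 17 'a': at 5  → match P1@[16:17],P5@[17:17]
pos 18 'a': at 6  → match P2@[16:18],P5@[18:18]
pos 19 'a': at 3 ·f  → match P0@[17:19],P5@[19:19]
pos 20 'a': at 3 ·f  → match P0@[18:20],P5@[20:20]
pos 21 'a': at 3 ·f  → match P0@[19:21],P5@[21:21]
pos 22 'c': at 4 ·f
pos 23 'a': at 5  → match P1@[22:23],P5@[23:23]
pos 24 'a': at 6  → match P2@[22:24],P5@[24:24]
pos 25 'a': at 3 ·f  → match P0@[23:25],P5@[25:25]
pos 26 'a': at 3 ·f  → match P0@[24:26],P5@[26:26]
pos 27 'a': at 3 ·f  → match P0@[25:27],P5@[27:27]
pos 28 'a': at 3 ·f  → match P0@[26:28],P5@[28:28]
pos 29 'c': at 4 ·f
pos 30 'a': at 5  → match P1@[29:30],P5@[30:30]
pos 31 'a': at 6  → match P2@[29:31],P5@[31:31]
pos 32 'a': at 3 ·f  → match P0@[30:32],P5@[32:32]

Matches: [[1,1],[1,5],[2,2],[2,5],[4,3],[5,4],[5,5],[5,6],[7,5],[7,6],[9,5],[9,6],[10,5],[13,3],[14,4],[14,5],[14,6],[15,5],[17,1],[17,5],[18,2],[18,5],[19,0],[19,5],[20,0],[20,5],[21,0],[21,5],[23,1],[23,5],[24,2],[24,5],[25,0],[25,5],[26,0],[26,5],[27,0],[27,5],[28,0],[28,5],[30,1],[30,5],[31,2],[31,5],[32,0],[32,5]]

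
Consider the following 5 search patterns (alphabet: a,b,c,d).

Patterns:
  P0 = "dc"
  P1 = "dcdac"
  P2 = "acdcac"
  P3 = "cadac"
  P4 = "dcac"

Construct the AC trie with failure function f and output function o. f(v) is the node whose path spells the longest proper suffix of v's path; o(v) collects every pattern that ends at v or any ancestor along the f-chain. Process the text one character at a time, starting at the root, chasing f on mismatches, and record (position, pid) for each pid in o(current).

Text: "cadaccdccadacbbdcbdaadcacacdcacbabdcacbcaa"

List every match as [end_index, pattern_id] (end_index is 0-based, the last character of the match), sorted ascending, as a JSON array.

Build:
Trie nodes:
  n0 'ε': a→6 c→12 d→1
  n1 'd': c→2
  n2 'dc': a→17 d→3  ←P0
  n3 'dcd': a→4
  n4 'dcda': c→5
  n5 'dcdac': ·  ←P1
  n6 'a': c→7
  n7 'ac': d→8
  n8 'acd': c→9
  n9 'acdc': a→10
  n10 'acdca': c→11
  n11 'acdcac': ·  ←P2
  n12 'c': a→13
  n13 'ca': d→14
  n14 'cad': a→15
  n15 'cada': c→16
  n16 'cadac': ·  ←P3
  n17 'dca': c→18
  n18 'dcac': ·  ←P4

Failure links (BFS by depth):
  fail(1) 'd': from fail(0)=0 chase 'd': 0 ⇒ 0;  out=∅∪out(0)=∅
  fail(6) 'a': from fail(0)=0 chase 'a': 0 ⇒ 0;  out=∅∪out(0)=∅
  fail(12) 'c': from fail(0)=0 chase 'c': 0 ⇒ 0;  out=∅∪out(0)=∅
  fail(2) 'dc': from fail(1)=0 chase 'c': 0 ⇒ 12;  out={0}∪out(12)={0}
  fail(7) 'ac': from fail(6)=0 chase 'c': 0 ⇒ 12;  out=∅∪out(12)=∅
  fail(13) 'ca': from fail(12)=0 chase 'a': 0 ⇒ 6;  out=∅∪out(6)=∅
  fail(3) 'dcd': from fail(2)=12 chase 'd': 12→0 ⇒ 1;  out=∅∪out(1)=∅
  fail(8) 'acd': from fail(7)=12 chase 'd': 12→0 ⇒ 1;  out=∅∪out(1)=∅
  fail(14) 'cad': from fail(13)=6 chase 'd': 6→0 ⇒ 1;  out=∅∪out(1)=∅
  fail(17) 'dca': from fail(2)=12 chase 'a': 12 ⇒ 13;  out=∅∪out(13)=∅
  fail(4) 'dcda': from fail(3)=1 chase 'a': 1→0 ⇒ 6;  out=∅∪out(6)=∅
  fail(9) 'acdc': from fail(8)=1 chase 'c': 1 ⇒ 2;  out=∅∪out(2)={0}
  fail(15) 'cada': from fail(14)=1 chase 'a': 1→0 ⇒ 6;  out=∅∪out(6)=∅
  fail(18) 'dcac': from fail(17)=13 chase 'c': 13→6 ⇒ 7;  out={4}∪out(7)={4}
  fail(5) 'dcdac': from fail(4)=6 chase 'c': 6 ⇒ 7;  out={1}∪out(7)={1}
  fail(10) 'acdca': from fail(9)=2 chase 'a': 2 ⇒ 17;  out=∅∪out(17)=∅
  fail(16) 'cadac': from fail(15)=6 chase 'c': 6 ⇒ 7;  out={3}∪out(7)={3}
  fail(11) 'acdcac': from fail(10)=17 chase 'c': 17 ⇒ 18;  out={2}∪out(18)={2,4}

Run:
pos 0 'c': at 12
pos 1 'a': at 13
pos 2 'd': at 14
pos 3 'a': at 15
pos 4 'c': at 16  emit P3@[0:4]
pos 5 'c': at 12 (fail-walked)
pos 6 'd': at 1 (fail-walked)
pos 7 'c': at 2  emit P0@[6:7]
pos 8 'c': at 12 (fail-walked)
pos 9 'a': at 13
pos 10 'd': at 14
pos 11 'a': at 15
pos 12 'c': at 16  emit P3@[8:12]
pos 13 'b': at 0 (fail-walked)
pos 14 'b': at 0
pos 15 'd': at 1
pos 16 'c': at 2  emit P0@[15:16]
pos 17 'b': at 0 (fail-walked)
pos 18 'd': at 1
pos 19 'a': at 6 (fail-walked)
pos 20 'a': at 6 (fail-walked)
pos 21 'd': at 1 (fail-walked)
pos 22 'c': at 2  emit P0@[21:22]
pos 23 'a': at 17
pos 24 'c': at 18  emit P4@[21:24]
pos 25 'a': at 13 (fail-walked)
pos 26 'c': at 7 (fail-walked)
pos 27 'd': at 8
pos 28 'c': at 9  emit P0@[27:28]
pos 29 'a': at 10
pos 30 'c': at 11  emit P2@[25:30],P4@[27:30]
pos 31 'b': at 0 (fail-walked)
pos 32 'a': at 6
pos 33 'b': at 0 (fail-walked)
pos 34 'd': at 1
pos 35 'c': at 2  emit P0@[34:35]
pos 36 'a': at 17
pos 37 'c': at 18  emit P4@[34:37]
pos 38 'b': at 0 (fail-walked)
pos 39 'c': at 12
pos 40 'a': at 13
pos 41 'a': at 6 (fail-walked)

Matches: [[4,3],[7,0],[12,3],[16,0],[22,0],[24,4],[28,0],[30,2],[30,4],[35,0],[37,4]]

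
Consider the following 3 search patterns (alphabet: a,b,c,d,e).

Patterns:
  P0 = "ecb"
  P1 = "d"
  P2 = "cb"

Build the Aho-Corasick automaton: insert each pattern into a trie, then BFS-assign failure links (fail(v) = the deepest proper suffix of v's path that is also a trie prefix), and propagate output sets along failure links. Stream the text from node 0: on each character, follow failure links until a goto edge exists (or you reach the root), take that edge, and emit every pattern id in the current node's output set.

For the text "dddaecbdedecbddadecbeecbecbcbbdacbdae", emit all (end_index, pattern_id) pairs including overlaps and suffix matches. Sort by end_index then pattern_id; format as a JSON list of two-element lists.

Construct AC machine:
Trie nodes:
  0='ε' goto c→5 d→4 e→1
  1='e' goto c→2
  2='ec' goto b→3
  3='ecb' goto ·  [P0 ends]
  4='d' goto ·  [P1 ends]
  5='c' goto b→6
  6='cb' goto ·  [P2 ends]

BFS fail/out derivation:
  fail(1) 'e': from fail(0)=0 chase 'e': 0 ⇒ 0;  out=∅∪out(0)=∅
  fail(4) 'd': from fail(0)=0 chase 'd': 0 ⇒ 0;  out={1}∪out(0)={1}
  fail(5) 'c': from fail(0)=0 chase 'c': 0 ⇒ 0;  out=∅∪out(0)=∅
  fail(2) 'ec': from fail(1)=0 chase 'c': 0 ⇒ 5;  out=∅∪out(5)=∅
  fail(6) 'cb': from fail(5)=0 chase 'b': 0 ⇒ 0;  out={2}∪out(0)={2}
  fail(3) 'ecb': from fail(2)=5 chase 'b': 5 ⇒ 6;  out={0}∪out(6)={0,2}

Run:
pos 0 'd': at 4  → match P1@[0:0]
pos 1 'd': at 4 (via fail)  → match P1@[1:1]
pos 2 'd': at 4 (via fail)  → match P1@[2:2]
pos 3 'a': at 0 (via fail)
pos 4 'e': at 1
pos 5 'c': at 2
pos 6 'b': at 3  → match P0@[4:6],P2@[5:6]
pos 7 'd': at 4 (via fail)  → match P1@[7:7]
pos 8 'e': at 1 (via fail)
pos 9 'd': at 4 (via fail)  → match P1@[9:9]
pos 10 'e': at 1 (via fail)
pos 11 'c': at 2
pos 12 'b': at 3  → match P0@[10:12],P2@[11:12]
pos 13 'd': at 4 (via fail)  → match P1@[13:13]
pos 14 'd': at 4 (via fail)  → match P1@[14:14]
pos 15 'a': at 0 (via fail)
pos 16 'd': at 4  → match P1@[16:16]
pos 17 'e': at 1 (via fail)
pos 18 'c': at 2
pos 19 'b': at 3  → match P0@[17:19],P2@[18:19]
pos 20 'e': at 1 (via fail)
pos 21 'e': at 1 (via fail)
pos 22 'c': at 2
pos 23 'b': at 3  → match P0@[21:23],P2@[22:23]
pos 24 'e': at 1 (via fail)
pos 25 'c': at 2
pos 26 'b': at 3  → match P0@[24:26],P2@[25:26]
pos 27 'c': at 5 (via fail)
pos 28 'b': at 6  → match P2@[27:28]
pos 29 'b': at 0 (via fail)
pos 30 'd': at 4  → match P1@[30:30]
pos 31 'a': at 0 (via fail)
pos 32 'c': at 5
pos 33 'b': at 6  → match P2@[32:33]
pos 34 'd': at 4 (via fail)  → match P1@[34:34]
pos 35 'a': at 0 (via fail)
pos 36 'e': at 1

Matches: [[0,1],[1,1],[2,1],[6,0],[6,2],[7,1],[9,1],[12,0],[12,2],[13,1],[14,1],[16,1],[19,0],[19,2],[23,0],[23,2],[26,0],[26,2],[28,2],[30,1],[33,2],[34,1]]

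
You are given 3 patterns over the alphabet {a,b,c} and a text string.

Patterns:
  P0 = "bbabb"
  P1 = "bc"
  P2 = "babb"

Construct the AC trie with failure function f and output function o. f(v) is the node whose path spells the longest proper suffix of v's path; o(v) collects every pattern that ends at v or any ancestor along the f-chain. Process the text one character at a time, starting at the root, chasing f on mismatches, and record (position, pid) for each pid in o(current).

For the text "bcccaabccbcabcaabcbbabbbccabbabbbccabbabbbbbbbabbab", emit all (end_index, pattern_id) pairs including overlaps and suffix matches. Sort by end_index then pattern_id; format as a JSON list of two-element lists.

Build:
Trie (insert patterns):
  0='ε' goto b→1
  1='b' goto a→7 b→2 c→6
  2='bb' goto a→3
  3='bba' goto b→4
  4='bbab' goto b→5
  5='bbabb' goto ·  [P0 ends]
  6='bc' goto ·  [P1 ends]
  7='ba' goto b→8
  8='bab' goto b→9
  9='babb' goto ·  [P2 ends]

BFS fail/out derivation:
  fail(1) 'b': from fail(0)=0 chase 'b': 0 ⇒ 0;  out=∅∪out(0)=∅
  fail(2) 'bb': from fail(1)=0 chase 'b': 0 ⇒ 1;  out=∅∪out(1)=∅
  fail(6) 'bc': from fail(1)=0 chase 'c': 0 ⇒ 0;  out={1}∪out(0)={1}
  fail(7) 'ba': from fail(1)=0 chase 'a': 0 ⇒ 0;  out=∅∪out(0)=∅
  fail(3) 'bba': from fail(2)=1 chase 'a': 1 ⇒ 7;  out=∅∪out(7)=∅
  fail(8) 'bab': from fail(7)=0 chase 'b': 0 ⇒ 1;  out=∅∪out(1)=∅
  fail(4) 'bbab': from fail(3)=7 chase 'b': 7 ⇒ 8;  out=∅∪out(8)=∅
  fail(9) 'babb': from fail(8)=1 chase 'b': 1 ⇒ 2;  out={2}∪out(2)={2}
  fail(5) 'bbabb': from fail(4)=8 chase 'b': 8 ⇒ 9;  out={0}∪out(9)={0,2}

Scan:
i=0 'b': node 0→1
i=1 'c': node 1→6  ** P1@[0:1]
i=2 'c': node 6→0 (fail-walked)
i=3 'c': node 0→0
i=4 'a': node 0→0
i=5 'a': node 0→0
i=6 'b': node 0→1
i=7 'c': node 1→6  ** P1@[6:7]
i=8 'c': node 6→0 (fail-walked)
i=9 'b': node 0→1
i=10 'c': node 1→6  ** P1@[9:10]
i=11 'a': node 6→0 (fail-walked)
i=12 'b': node 0→1
i=13 'c': node 1→6  ** P1@[12:13]
i=14 'a': node 6→0 (fail-walked)
i=15 'a': node 0→0
i=16 'b': node 0→1
i=17 'c': node 1→6  ** P1@[16:17]
i=18 'b': node 6→1 (fail-walked)
i=19 'b': node 1→2
i=20 'a': node 2→3
i=21 'b': node 3→4
i=22 'b': node 4→5  ** P0@[18:22],P2@[19:22]
i=23 'b': node 5→2 (fail-walked)
i=24 'c': node 2→6 (fail-walked)  ** P1@[23:24]
i=25 'c': node 6→0 (fail-walked)
i=26 'a': node 0→0
i=27 'b': node 0→1
i=28 'b': node 1→2
i=29 'a': node 2→3
i=30 'b': node 3→4
i=31 'b': node 4→5  ** P0@[27:31],P2@[28:31]
i=32 'b': node 5→2 (fail-walked)
i=33 'c': node 2→6 (fail-walked)  ** P1@[32:33]
i=34 'c': node 6→0 (fail-walked)
i=35 'a': node 0→0
i=36 'b': node 0→1
i=37 'b': node 1→2
i=38 'a': node 2→3
i=39 'b': node 3→4
i=40 'b': node 4→5  ** P0@[36:40],P2@[37:40]
i=41 'b': node 5→2 (fail-walked)
i=42 'b': node 2→2 (fail-walked)
i=43 'b': node 2→2 (fail-walked)
i=44 'b': node 2→2 (fail-walked)
i=45 'b': node 2→2 (fail-walked)
i=46 'a': node 2→3
i=47 'b': node 3→4
i=48 'b': node 4→5  ** P0@[44:48],P2@[45:48]
i=49 'a': node 5→3 (fail-walked)
i=50 'b': node 3→4

Matches: [[1,1],[7,1],[10,1],[13,1],[17,1],[22,0],[22,2],[24,1],[31,0],[31,2],[33,1],[40,0],[40,2],[48,0],[48,2]]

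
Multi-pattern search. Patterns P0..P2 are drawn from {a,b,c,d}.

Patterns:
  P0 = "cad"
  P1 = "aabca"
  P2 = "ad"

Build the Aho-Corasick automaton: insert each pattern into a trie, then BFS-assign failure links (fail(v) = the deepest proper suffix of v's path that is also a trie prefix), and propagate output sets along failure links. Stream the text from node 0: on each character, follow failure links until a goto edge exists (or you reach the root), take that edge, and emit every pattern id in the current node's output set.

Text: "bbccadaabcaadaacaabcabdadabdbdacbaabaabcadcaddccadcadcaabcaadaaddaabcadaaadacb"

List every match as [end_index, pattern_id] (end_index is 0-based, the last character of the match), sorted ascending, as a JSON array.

Build automaton:
Trie (insert patterns):
  0='ε' goto a→4 c→1
  1='c' goto a→2
  2='ca' goto d→3
  3='cad' goto ·  [P0 ends]
  4='a' goto a→5 d→9
  5='aa' goto b→6
  6='aab' goto c→7
  7='aabc' goto a→8
  8='aabca' goto ·  [P1 ends]
  9='ad' goto ·  [P2 ends]

BFS fail/out derivation:
  n1('c'): parent n0 fail=0; on 'c' 0 → fail=0;  out ∅∪∅=∅
  n4('a'): parent n0 fail=0; on 'a' 0 → fail=0;  out ∅∪∅=∅
  n2('ca'): parent n1 fail=0; on 'a' 0 → fail=4;  out ∅∪∅=∅
  n5('aa'): parent n4 fail=0; on 'a' 0 → fail=4;  out ∅∪∅=∅
  n9('ad'): parent n4 fail=0; on 'd' 0 → fail=0;  out {2}∪∅={2}
  n3('cad'): parent n2 fail=4; on 'd' 4 → fail=9;  out {0}∪{2}={0,2}
  n6('aab'): parent n5 fail=4; on 'b' 4→0 → fail=0;  out ∅∪∅=∅
  n7('aabc'): parent n6 fail=0; on 'c' 0 → fail=1;  out ∅∪∅=∅
  n8('aabca'): parent n7 fail=1; on 'a' 1 → fail=2;  out {1}∪∅={1}

Text stream:
i=0 'b': node 0→0
i=1 'b': node 0→0
i=2 'c': node 0→1
i=3 'c': node 1→1 (via fail)
i=4 'a': node 1→2
i=5 'd': node 2→3  ** P0@[3:5],P2@[4:5]
i=6 'a': node 3→4 (via fail)
i=7 'a': node 4→5
i=8 'b': node 5→6
i=9 'c': node 6→7
i=10 'a': node 7→8  ** P1@[6:10]
i=11 'a': node 8→5 (via fail)
i=12 'd': node 5→9 (via fail)  ** P2@[11:12]
i=13 'a': node 9→4 (via fail)
i=14 'a': node 4→5
i=15 'c': node 5→1 (via fail)
i=16 'a': node 1→2
i=17 'a': node 2→5 (via fail)
i=18 'b': node 5→6
i=19 'c': node 6→7
i=20 'a': node 7→8  ** P1@[16:20]
i=21 'b': node 8→0 (via fail)
i=22 'd': node 0→0
i=23 'a': node 0→4
i=24 'd': node 4→9  ** P2@[23:24]
i=25 'a': node 9→4 (via fail)
i=26 'b': node 4→0 (via fail)
i=27 'd': node 0→0
i=28 'b': node 0→0
i=29 'd': node 0→0
i=30 'a': node 0→4
i=31 'c': node 4→1 (via fail)
i=32 'b': node 1→0 (via fail)
i=33 'a': node 0→4
i=34 'a': node 4→5
i=35 'b': node 5→6
i=36 'a': node 6→4 (via fail)
i=37 'a': node 4→5
i=38 'b': node 5→6
i=39 'c': node 6→7
i=40 'a': node 7→8  ** P1@[36:40]
i=41 'd': node 8→3 (via fail)  ** P0@[39:41],P2@[40:41]
i=42 'c': node 3→1 (via fail)
i=43 'a': node 1→2
i=44 'd': node 2→3  ** P0@[42:44],P2@[43:44]
i=45 'd': node 3→0 (via fail)
i=46 'c': node 0→1
i=47 'c': node 1→1 (via fail)
i=48 'a': node 1→2
i=49 'd': node 2→3  ** P0@[47:49],P2@[48:49]
i=50 'c': node 3→1 (via fail)
i=51 'a': node 1→2
i=52 'd': node 2→3  ** P0@[50:52],P2@[51:52]
i=53 'c': node 3→1 (via fail)
i=54 'a': node 1→2
i=55 'a': node 2→5 (via fail)
i=56 'b': node 5→6
i=57 'c': node 6→7
i=58 'a': node 7→8  ** P1@[54:58]
i=59 'a': node 8→5 (via fail)
i=60 'd': node 5→9 (via fail)  ** P2@[59:60]
i=61 'a': node 9→4 (via fail)
i=62 'a': node 4→5
i=63 'd': node 5→9 (via fail)  ** P2@[62:63]
i=64 'd': node 9→0 (via fail)
i=65 'a': node 0→4
i=66 'a': node 4→5
i=67 'b': node 5→6
i=68 'c': node 6→7
i=69 'a': node 7→8  ** P1@[65:69]
i=70 'd': node 8→3 (via fail)  ** P0@[68:70],P2@[69:70]
i=71 'a': node 3→4 (via fail)
i=72 'a': node 4→5
i=73 'a': node 5→5 (via fail)
i=74 'd': node 5→9 (via fail)  ** P2@[73:74]
i=75 'a': node 9→4 (via fail)
i=76 'c': node 4→1 (via fail)
i=77 'b': node 1→0 (via fail)

Matches: [[5,0],[5,2],[10,1],[12,2],[20,1],[24,2],[40,1],[41,0],[41,2],[44,0],[44,2],[49,0],[49,2],[52,0],[52,2],[58,1],[60,2],[63,2],[69,1],[70,0],[70,2],[74,2]]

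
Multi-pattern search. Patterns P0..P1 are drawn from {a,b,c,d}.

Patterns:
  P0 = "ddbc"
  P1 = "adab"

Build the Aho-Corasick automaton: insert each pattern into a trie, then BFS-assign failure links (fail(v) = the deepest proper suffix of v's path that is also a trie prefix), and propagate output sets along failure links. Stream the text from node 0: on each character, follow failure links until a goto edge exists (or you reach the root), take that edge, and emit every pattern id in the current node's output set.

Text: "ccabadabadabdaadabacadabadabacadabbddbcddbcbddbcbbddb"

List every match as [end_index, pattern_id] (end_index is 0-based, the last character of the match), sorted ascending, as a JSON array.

Construct AC machine:
Trie (insert patterns):
  n0 'ε': a→5 d→1
  n1 'd': d→2
  n2 'dd': b→3
  n3 'ddb': c→4
  n4 'ddbc': ·  ←P0
  n5 'a': d→6
  n6 'ad': a→7
  n7 'ada': b→8
  n8 'adab': ·  ←P1

Failure links (BFS by depth):
  n1('d'): parent n0 fail=0; on 'd' 0 → fail=0;  out ∅∪∅=∅
  n5('a'): parent n0 fail=0; on 'a' 0 → fail=0;  out ∅∪∅=∅
  n2('dd'): parent n1 fail=0; on 'd' 0 → fail=1;  out ∅∪∅=∅
  n6('ad'): parent n5 fail=0; on 'd' 0 → fail=1;  out ∅∪∅=∅
  n3('ddb'): parent n2 fail=1; on 'b' 1→0 → fail=0;  out ∅∪∅=∅
  n7('ada'): parent n6 fail=1; on 'a' 1→0 → fail=5;  out ∅∪∅=∅
  n4('ddbc'): parent n3 fail=0; on 'c' 0 → fail=0;  out {0}∪∅={0}
  n8('adab'): parent n7 fail=5; on 'b' 5→0 → fail=0;  out {1}∪∅={1}

Text stream:
pos 0 'c': at 0
pos 1 'c': at 0
pos 2 'a': at 5
pos 3 'b': at 0 (fail-walked)
pos 4 'a': at 5
pos 5 'd': at 6
pos 6 'a': at 7
pos 7 'b': at 8  ** P1@[4:7]
pos 8 'a': at 5 (fail-walked)
pos 9 'd': at 6
pos 10 'a': at 7
pos 11 'b': at 8  ** P1@[8:11]
pos 12 'd': at 1 (fail-walked)
pos 13 'a': at 5 (fail-walked)
pos 14 'a': at 5 (fail-walked)
pos 15 'd': at 6
pos 16 'a': at 7
pos 17 'b': at 8  ** P1@[14:17]
pos 18 'a': at 5 (fail-walked)
pos 19 'c': at 0 (fail-walked)
pos 20 'a': at 5
pos 21 'd': at 6
pos 22 'a': at 7
pos 23 'b': at 8  ** P1@[20:23]
pos 24 'a': at 5 (fail-walked)
pos 25 'd': at 6
pos 26 'a': at 7
pos 27 'b': at 8  ** P1@[24:27]
pos 28 'a': at 5 (fail-walked)
pos 29 'c': at 0 (fail-walked)
pos 30 'a': at 5
pos 31 'd': at 6
pos 32 'a': at 7
pos 33 'b': at 8  ** P1@[30:33]
pos 34 'b': at 0 (fail-walked)
pos 35 'd': at 1
pos 36 'd': at 2
pos 37 'b': at 3
pos 38 'c': at 4  ** P0@[35:38]
pos 39 'd': at 1 (fail-walked)
pos 40 'd': at 2
pos 41 'b': at 3
pos 42 'c': at 4  ** P0@[39:42]
pos 43 'b': at 0 (fail-walked)
pos 44 'd': at 1
pos 45 'd': at 2
pos 46 'b': at 3
pos 47 'c': at 4  ** P0@[44:47]
pos 48 'b': at 0 (fail-walked)
pos 49 'b': at 0
pos 50 'd': at 1
pos 51 'd': at 2
pos 52 'b': at 3

All matches (sorted): [[7,1],[11,1],[17,1],[23,1],[27,1],[33,1],[38,0],[42,0],[47,0]]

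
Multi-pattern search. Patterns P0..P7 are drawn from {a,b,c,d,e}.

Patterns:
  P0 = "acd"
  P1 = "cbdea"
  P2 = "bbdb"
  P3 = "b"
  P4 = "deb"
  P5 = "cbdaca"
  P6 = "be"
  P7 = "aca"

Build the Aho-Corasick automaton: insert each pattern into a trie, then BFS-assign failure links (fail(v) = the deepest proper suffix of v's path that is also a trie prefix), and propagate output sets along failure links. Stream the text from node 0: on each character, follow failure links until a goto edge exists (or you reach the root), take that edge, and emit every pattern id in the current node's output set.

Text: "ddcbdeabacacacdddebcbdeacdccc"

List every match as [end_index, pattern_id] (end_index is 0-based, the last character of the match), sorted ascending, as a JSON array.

Build:
Trie nodes:
  0='ε' goto a→1 b→9 c→4 d→13
  1='a' goto c→2
  2='ac' goto a→20 d→3
  3='acd' goto ·  ←P0
  4='c' goto b→5
  5='cb' goto d→6
  6='cbd' goto a→16 e→7
  7='cbde' goto a→8
  8='cbdea' goto ·  ←P1
  9='b' goto b→10 e→19  ←P3
  10='bb' goto d→11
  11='bbd' goto b→12
  12='bbdb' goto ·  ←P2
  13='d' goto e→14
  14='de' goto b→15
  15='deb' goto ·  ←P4
  16='cbda' goto c→17
  17='cbdac' goto a→18
  18='cbdaca' goto ·  ←P5
  19='be' goto ·  ←P6
  20='aca' goto ·  ←P7

BFS fail/out derivation:
  n1('a'): parent n0 fail=0; on 'a' 0 → fail=0;  out ∅∪∅=∅
  n4('c'): parent n0 fail=0; on 'c' 0 → fail=0;  out ∅∪∅=∅
  n9('b'): parent n0 fail=0; on 'b' 0 → fail=0;  out {3}∪∅={3}
  n13('d'): parent n0 fail=0; on 'd' 0 → fail=0;  out ∅∪∅=∅
  n2('ac'): parent n1 fail=0; on 'c' 0 → fail=4;  out ∅∪∅=∅
  n5('cb'): parent n4 fail=0; on 'b' 0 → fail=9;  out ∅∪{3}={3}
  n10('bb'): parent n9 fail=0; on 'b' 0 → fail=9;  out ∅∪{3}={3}
  n14('de'): parent n13 fail=0; on 'e' 0 → fail=0;  out ∅∪∅=∅
  n19('be'): parent n9 fail=0; on 'e' 0 → fail=0;  out {6}∪∅={6}
  n3('acd'): parent n2 fail=4; on 'd' 4→0 → fail=13;  out {0}∪∅={0}
  n6('cbd'): parent n5 fail=9; on 'd' 9→0 → fail=13;  out ∅∪∅=∅
  n11('bbd'): parent n10 fail=9; on 'd' 9→0 → fail=13;  out ∅∪∅=∅
  n15('deb'): parent n14 fail=0; on 'b' 0 → fail=9;  out {4}∪{3}={3,4}
  n20('aca'): parent n2 fail=4; on 'a' 4→0 → fail=1;  out {7}∪∅={7}
  n7('cbde'): parent n6 fail=13; on 'e' 13 → fail=14;  out ∅∪∅=∅
  n12('bbdb'): parent n11 fail=13; on 'b' 13→0 → fail=9;  out {2}∪{3}={2,3}
  n16('cbda'): parent n6 fail=13; on 'a' 13→0 → fail=1;  out ∅∪∅=∅
  n8('cbdea'): parent n7 fail=14; on 'a' 14→0 → fail=1;  out {1}∪∅={1}
  n17('cbdac'): parent n16 fail=1; on 'c' 1 → fail=2;  out ∅∪∅=∅
  n18('cbdaca'): parent n17 fail=2; on 'a' 2 → fail=20;  out {5}∪{7}={5,7}

Text stream:
pos 0 'd': at 13
pos 1 'd': at 13 (via fail)
pos 2 'c': at 4 (via fail)
pos 3 'b': at 5  → match P3@[3:3]
pos 4 'd': at 6
pos 5 'e': at 7
pos 6 'a': at 8  → match P1@[2:6]
pos 7 'b': at 9 (via fail)  → match P3@[7:7]
pos 8 'a': at 1 (via fail)
pos 9 'c': at 2
pos 10 'a': at 20  → match P7@[8:10]
pos 11 'c': at 2 (via fail)
pos 12 'a': at 20  → match P7@[10:12]
pos 13 'c': at 2 (via fail)
pos 14 'd': at 3  → match P0@[12:14]
pos 15 'd': at 13 (via fail)
pos 16 'd': at 13 (via fail)
pos 17 'e': at 14
pos 18 'b': at 15  → match P3@[18:18],P4@[16:18]
pos 19 'c': at 4 (via fail)
pos 20 'b': at 5  → match P3@[20:20]
pos 21 'd': at 6
pos 22 'e': at 7
pos 23 'a': at 8  → match P1@[19:23]
pos 24 'c': at 2 (via fail)
pos 25 'd': at 3  → match P0@[23:25]
pos 26 'c': at 4 (via fail)
pos 27 'c': at 4 (via fail)
pos 28 'c': at 4 (via fail)

Result: [[3,3],[6,1],[7,3],[10,7],[12,7],[14,0],[18,3],[18,4],[20,3],[23,1],[25,0]]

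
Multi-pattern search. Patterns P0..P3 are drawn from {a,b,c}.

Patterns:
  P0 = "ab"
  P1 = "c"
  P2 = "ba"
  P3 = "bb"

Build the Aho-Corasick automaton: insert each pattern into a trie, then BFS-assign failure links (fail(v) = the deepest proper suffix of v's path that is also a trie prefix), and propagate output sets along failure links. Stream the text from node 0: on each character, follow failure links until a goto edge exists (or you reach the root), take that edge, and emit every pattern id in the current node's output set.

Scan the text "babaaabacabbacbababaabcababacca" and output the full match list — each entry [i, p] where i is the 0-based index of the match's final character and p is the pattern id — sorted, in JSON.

Build automaton:
Trie nodes:
  n0 'ε': a→1 b→4 c→3
  n1 'a': b→2
  n2 'ab': ·  [P0 ends]
  n3 'c': ·  [P1 ends]
  n4 'b': a→5 b→6
  n5 'ba': ·  [P2 ends]
  n6 'bb': ·  [P3 ends]

BFS fail/out derivation:
  n1('a'): parent n0 fail=0; on 'a' 0 → fail=0;  out ∅∪∅=∅
  n3('c'): parent n0 fail=0; on 'c' 0 → fail=0;  out {1}∪∅={1}
  n4('b'): parent n0 fail=0; on 'b' 0 → fail=0;  out ∅∪∅=∅
  n2('ab'): parent n1 fail=0; on 'b' 0 → fail=4;  out {0}∪∅={0}
  n5('ba'): parent n4 fail=0; on 'a' 0 → fail=1;  out {2}∪∅={2}
  n6('bb'): parent n4 fail=0; on 'b' 0 → fail=4;  out {3}∪∅={3}

Run:
i=0 'b': node 0→4
i=1 'a': node 4→5  emit P2@[0:1]
i=2 'b': node 5→2 (fail-walked)  emit P0@[1:2]
i=3 'a': node 2→5 (fail-walked)  emit P2@[2:3]
i=4 'a': node 5→1 (fail-walked)
i=5 'a': node 1→1 (fail-walked)
i=6 'b': node 1→2  emit P0@[5:6]
i=7 'a': node 2→5 (fail-walked)  emit P2@[6:7]
i=8 'c': node 5→3 (fail-walked)  emit P1@[8:8]
i=9 'a': node 3→1 (fail-walked)
i=10 'b': node 1→2  emit P0@[9:10]
i=11 'b': node 2→6 (fail-walked)  emit P3@[10:11]
i=12 'a': node 6→5 (fail-walked)  emit P2@[11:12]
i=13 'c': node 5→3 (fail-walked)  emit P1@[13:13]
i=14 'b': node 3→4 (fail-walked)
i=15 'a': node 4→5  emit P2@[14:15]
i=16 'b': node 5→2 (fail-walked)  emit P0@[15:16]
i=17 'a': node 2→5 (fail-walked)  emit P2@[16:17]
i=18 'b': node 5→2 (fail-walked)  emit P0@[17:18]
i=19 'a': node 2→5 (fail-walked)  emit P2@[18:19]
i=20 'a': node 5→1 (fail-walked)
i=21 'b': node 1→2  emit P0@[20:21]
i=22 'c': node 2→3 (fail-walked)  emit P1@[22:22]
i=23 'a': node 3→1 (fail-walked)
i=24 'b': node 1→2  emit P0@[23:24]
i=25 'a': node 2→5 (fail-walked)  emit P2@[24:25]
i=26 'b': node 5→2 (fail-walked)  emit P0@[25:26]
i=27 'a': node 2→5 (fail-walked)  emit P2@[26:27]
i=28 'c': node 5→3 (fail-walked)  emit P1@[28:28]
i=29 'c': node 3→3 (fail-walked)  emit P1@[29:29]
i=30 'a': node 3→1 (fail-walked)

Result: [[1,2],[2,0],[3,2],[6,0],[7,2],[8,1],[10,0],[11,3],[12,2],[13,1],[15,2],[16,0],[17,2],[18,0],[19,2],[21,0],[22,1],[24,0],[25,2],[26,0],[27,2],[28,1],[29,1]]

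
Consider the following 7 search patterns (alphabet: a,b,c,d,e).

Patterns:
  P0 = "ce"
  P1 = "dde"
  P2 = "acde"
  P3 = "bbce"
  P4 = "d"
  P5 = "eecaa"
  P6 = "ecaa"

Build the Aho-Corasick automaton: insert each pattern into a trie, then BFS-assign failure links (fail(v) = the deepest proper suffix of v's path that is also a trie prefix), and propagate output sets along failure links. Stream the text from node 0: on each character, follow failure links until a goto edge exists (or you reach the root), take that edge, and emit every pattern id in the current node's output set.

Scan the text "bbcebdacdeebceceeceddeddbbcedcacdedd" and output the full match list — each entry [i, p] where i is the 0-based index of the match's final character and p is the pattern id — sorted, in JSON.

Build automaton:
Trie nodes:
  n0 'ε': a→6 b→10 c→1 d→3 e→14
  n1 'c': e→2
  n2 'ce': ·  [P0 ends]
  n3 'd': d→4  [P4 ends]
  n4 'dd': e→5
  n5 'dde': ·  [P1 ends]
  n6 'a': c→7
  n7 'ac': d→8
  n8 'acd': e→9
  n9 'acde': ·  [P2 ends]
  n10 'b': b→11
  n11 'bb': c→12
  n12 'bbc': e→13
  n13 'bbce': ·  [P3 ends]
  n14 'e': c→19 e→15
  n15 'ee': c→16
  n16 'eec': a→17
  n17 'eeca': a→18
  n18 'eecaa': ·  [P5 ends]
  n19 'ec': a→20
  n20 'eca': a→21
  n21 'ecaa': ·  [P6 ends]

BFS fail/out derivation:
  n1('c'): parent n0 fail=0; on 'c' 0 → fail=0;  out ∅∪∅=∅
  n3('d'): parent n0 fail=0; on 'd' 0 → fail=0;  out {4}∪∅={4}
  n6('a'): parent n0 fail=0; on 'a' 0 → fail=0;  out ∅∪∅=∅
  n10('b'): parent n0 fail=0; on 'b' 0 → fail=0;  out ∅∪∅=∅
  n14('e'): parent n0 fail=0; on 'e' 0 → fail=0;  out ∅∪∅=∅
  n2('ce'): parent n1 fail=0; on 'e' 0 → fail=14;  out {0}∪∅={0}
  n4('dd'): parent n3 fail=0; on 'd' 0 → fail=3;  out ∅∪{4}={4}
  n7('ac'): parent n6 fail=0; on 'c' 0 → fail=1;  out ∅∪∅=∅
  n11('bb'): parent n10 fail=0; on 'b' 0 → fail=10;  out ∅∪∅=∅
  n15('ee'): parent n14 fail=0; on 'e' 0 → fail=14;  out ∅∪∅=∅
  n19('ec'): parent n14 fail=0; on 'c' 0 → fail=1;  out ∅∪∅=∅
  n5('dde'): parent n4 fail=3; on 'e' 3→0 → fail=14;  out {1}∪∅={1}
  n8('acd'): parent n7 fail=1; on 'd' 1→0 → fail=3;  out ∅∪{4}={4}
  n12('bbc'): parent n11 fail=10; on 'c' 10→0 → fail=1;  out ∅∪∅=∅
  n16('eec'): parent n15 fail=14; on 'c' 14 → fail=19;  out ∅∪∅=∅
  n20('eca'): parent n19 fail=1; on 'a' 1→0 → fail=6;  out ∅∪∅=∅
  n9('acde'): parent n8 fail=3; on 'e' 3→0 → fail=14;  out {2}∪∅={2}
  n13('bbce'): parent n12 fail=1; on 'e' 1 → fail=2;  out {3}∪{0}={0,3}
  n17('eeca'): parent n16 fail=19; on 'a' 19 → fail=20;  out ∅∪∅=∅
  n21('ecaa'): parent n20 fail=6; on 'a' 6→0 → fail=6;  out {6}∪∅={6}
  n18('eecaa'): parent n17 fail=20; on 'a' 20 → fail=21;  out {5}∪{6}={5,6}

Text stream:
[0] read 'b'  n0⇒n10
[1] read 'b'  n10⇒n11
[2] read 'c'  n11⇒n12
[3] read 'e'  n12⇒n13  ** P0@[2:3],P3@[0:3]
[4] read 'b'  n13⇒n10 (via fail)
[5] read 'd'  n10⇒n3 (via fail)  ** P4@[5:5]
[6] read 'a'  n3⇒n6 (via fail)
[7] read 'c'  n6⇒n7
[8] read 'd'  n7⇒n8  ** P4@[8:8]
[9] read 'e'  n8⇒n9  ** P2@[6:9]
[10] read 'e'  n9⇒n15 (via fail)
[11] read 'b'  n15⇒n10 (via fail)
[12] read 'c'  n10⇒n1 (via fail)
[13] read 'e'  n1⇒n2  ** P0@[12:13]
[14] read 'c'  n2⇒n19 (via fail)
[15] read 'e'  n19⇒n2 (via fail)  ** P0@[14:15]
[16] read 'e'  n2⇒n15 (via fail)
[17] read 'c'  n15⇒n16
[18] read 'e'  n16⇒n2 (via fail)  ** P0@[17:18]
[19] read 'd'  n2⇒n3 (via fail)  ** P4@[19:19]
[20] read 'd'  n3⇒n4  ** P4@[20:20]
[21] read 'e'  n4⇒n5  ** P1@[19:21]
[22] read 'd'  n5⇒n3 (via fail)  ** P4@[22:22]
[23] read 'd'  n3⇒n4  ** P4@[23:23]
[24] read 'b'  n4⇒n10 (via fail)
[25] read 'b'  n10⇒n11
[26] read 'c'  n11⇒n12
[27] read 'e'  n12⇒n13  ** P0@[26:27],P3@[24:27]
[28] read 'd'  n13⇒n3 (via fail)  ** P4@[28:28]
[29] read 'c'  n3⇒n1 (via fail)
[30] read 'a'  n1⇒n6 (via fail)
[31] read 'c'  n6⇒n7
[32] read 'd'  n7⇒n8  ** P4@[32:32]
[33] read 'e'  n8⇒n9  ** P2@[30:33]
[34] read 'd'  n9⇒n3 (via fail)  ** P4@[34:34]
[35] read 'd'  n3⇒n4  ** P4@[35:35]

Result: [[3,0],[3,3],[5,4],[8,4],[9,2],[13,0],[15,0],[18,0],[19,4],[20,4],[21,1],[22,4],[23,4],[27,0],[27,3],[28,4],[32,4],[33,2],[34,4],[35,4]]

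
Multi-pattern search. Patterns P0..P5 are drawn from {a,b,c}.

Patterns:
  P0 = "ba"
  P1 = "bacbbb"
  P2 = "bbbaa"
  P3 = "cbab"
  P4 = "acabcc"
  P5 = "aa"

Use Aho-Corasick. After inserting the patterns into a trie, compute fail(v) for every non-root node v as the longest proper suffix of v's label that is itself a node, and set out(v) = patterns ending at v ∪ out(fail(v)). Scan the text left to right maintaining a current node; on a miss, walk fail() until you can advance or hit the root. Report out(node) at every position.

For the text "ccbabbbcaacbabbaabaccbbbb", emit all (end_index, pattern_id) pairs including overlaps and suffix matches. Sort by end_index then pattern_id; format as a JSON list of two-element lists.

Build:
Trie nodes:
  n0 'ε': a→15 b→1 c→11
  n1 'b': a→2 b→7
  n2 'ba': c→3  ←P0
  n3 'bac': b→4
  n4 'bacb': b→5
  n5 'bacbb': b→6
  n6 'bacbbb': ·  ←P1
  n7 'bb': b→8
  n8 'bbb': a→9
  n9 'bbba': a→10
  n10 'bbbaa': ·  ←P2
  n11 'c': b→12
  n12 'cb': a→13
  n13 'cba': b→14
  n14 'cbab': ·  ←P3
  n15 'a': a→21 c→16
  n16 'ac': a→17
  n17 'aca': b→18
  n18 'acab': c→19
  n19 'acabc': c→20
  n20 'acabcc': ·  ←P4
  n21 'aa': ·  ←P5

Failure links (BFS by depth):
  fail(1) 'b': from fail(0)=0 chase 'b': 0 ⇒ 0;  out=∅∪out(0)=∅
  fail(11) 'c': from fail(0)=0 chase 'c': 0 ⇒ 0;  out=∅∪out(0)=∅
  fail(15) 'a': from fail(0)=0 chase 'a': 0 ⇒ 0;  out=∅∪out(0)=∅
  fail(2) 'ba': from fail(1)=0 chase 'a': 0 ⇒ 15;  out={0}∪out(15)={0}
  fail(7) 'bb': from fail(1)=0 chase 'b': 0 ⇒ 1;  out=∅∪out(1)=∅
  fail(12) 'cb': from fail(11)=0 chase 'b': 0 ⇒ 1;  out=∅∪out(1)=∅
  fail(16) 'ac': from fail(15)=0 chase 'c': 0 ⇒ 11;  out=∅∪out(11)=∅
  fail(21) 'aa': from fail(15)=0 chase 'a': 0 ⇒ 15;  out={5}∪out(15)={5}
  fail(3) 'bac': from fail(2)=15 chase 'c': 15 ⇒ 16;  out=∅∪out(16)=∅
  fail(8) 'bbb': from fail(7)=1 chase 'b': 1 ⇒ 7;  out=∅∪out(7)=∅
  fail(13) 'cba': from fail(12)=1 chase 'a': 1 ⇒ 2;  out=∅∪out(2)={0}
  fail(17) 'aca': from fail(16)=11 chase 'a': 11→0 ⇒ 15;  out=∅∪out(15)=∅
  fail(4) 'bacb': from fail(3)=16 chase 'b': 16→11 ⇒ 12;  out=∅∪out(12)=∅
  fail(9) 'bbba': from fail(8)=7 chase 'a': 7→1 ⇒ 2;  out=∅∪out(2)={0}
  fail(14) 'cbab': from fail(13)=2 chase 'b': 2→15→0 ⇒ 1;  out={3}∪out(1)={3}
  fail(18) 'acab': from fail(17)=15 chase 'b': 15→0 ⇒ 1;  out=∅∪out(1)=∅
  fail(5) 'bacbb': from fail(4)=12 chase 'b': 12→1 ⇒ 7;  out=∅∪out(7)=∅
  fail(10) 'bbbaa': from fail(9)=2 chase 'a': 2→15 ⇒ 21;  out={2}∪out(21)={2,5}
  fail(19) 'acabc': from fail(18)=1 chase 'c': 1→0 ⇒ 11;  out=∅∪out(11)=∅
  fail(6) 'bacbbb': from fail(5)=7 chase 'b': 7 ⇒ 8;  out={1}∪out(8)={1}
  fail(20) 'acabcc': from fail(19)=11 chase 'c': 11→0 ⇒ 11;  out={4}∪out(11)={4}

Scan:
pos 0 'c': at 11
pos 1 'c': at 11 (fail-walked)
pos 2 'b': at 12
pos 3 'a': at 13  → match P0@[2:3]
pos 4 'b': at 14  → match P3@[1:4]
pos 5 'b': at 7 (fail-walked)
pos 6 'b': at 8
pos 7 'c': at 11 (fail-walked)
pos 8 'a': at 15 (fail-walked)
pos 9 'a': at 21  → match P5@[8:9]
pos 10 'c': at 16 (fail-walked)
pos 11 'b': at 12 (fail-walked)
pos 12 'a': at 13  → match P0@[11:12]
pos 13 'b': at 14  → match P3@[10:13]
pos 14 'b': at 7 (fail-walked)
pos 15 'a': at 2 (fail-walked)  → match P0@[14:15]
pos 16 'a': at 21 (fail-walked)  → match P5@[15:16]
pos 17 'b': at 1 (fail-walked)
pos 18 'a': at 2  → match P0@[17:18]
pos 19 'c': at 3
pos 20 'c': at 11 (fail-walked)
pos 21 'b': at 12
pos 22 'b': at 7 (fail-walked)
pos 23 'b': at 8
pos 24 'b': at 8 (fail-walked)

Result: [[3,0],[4,3],[9,5],[12,0],[13,3],[15,0],[16,5],[18,0]]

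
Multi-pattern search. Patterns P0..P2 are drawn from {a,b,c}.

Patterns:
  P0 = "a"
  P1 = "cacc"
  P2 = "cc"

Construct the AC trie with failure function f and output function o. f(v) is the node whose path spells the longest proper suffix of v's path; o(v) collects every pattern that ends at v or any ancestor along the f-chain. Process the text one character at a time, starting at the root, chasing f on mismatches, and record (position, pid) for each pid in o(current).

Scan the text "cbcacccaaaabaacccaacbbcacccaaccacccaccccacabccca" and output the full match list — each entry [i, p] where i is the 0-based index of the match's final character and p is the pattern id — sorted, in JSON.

Construct AC machine:
Trie (insert patterns):
  0='ε' goto a→1 c→2
  1='a' goto ·  [P0 ends]
  2='c' goto a→3 c→6
  3='ca' goto c→4
  4='cac' goto c→5
  5='cacc' goto ·  [P1 ends]
  6='cc' goto ·  [P2 ends]

BFS fail/out derivation:
  fail(1) 'a': from fail(0)=0 chase 'a': 0 ⇒ 0;  out={0}∪out(0)={0}
  fail(2) 'c': from fail(0)=0 chase 'c': 0 ⇒ 0;  out=∅∪out(0)=∅
  fail(3) 'ca': from fail(2)=0 chase 'a': 0 ⇒ 1;  out=∅∪out(1)={0}
  fail(6) 'cc': from fail(2)=0 chase 'c': 0 ⇒ 2;  out={2}∪out(2)={2}
  fail(4) 'cac': from fail(3)=1 chase 'c': 1→0 ⇒ 2;  out=∅∪out(2)=∅
  fail(5) 'cacc': from fail(4)=2 chase 'c': 2 ⇒ 6;  out={1}∪out(6)={1,2}

Text stream:
[0] read 'c'  n0⇒n2
[1] read 'b'  n2⇒n0 ·f
[2] read 'c'  n0⇒n2
[3] read 'a'  n2⇒n3  → match P0@[3:3]
[4] read 'c'  n3⇒n4
[5] read 'c'  n4⇒n5  → match P1@[2:5],P2@[4:5]
[6] read 'c'  n5⇒n6 ·f  → match P2@[5:6]
[7] read 'a'  n6⇒n3 ·f  → match P0@[7:7]
[8] read 'a'  n3⇒n1 ·f  → match P0@[8:8]
[9] read 'a'  n1⇒n1 ·f  → match P0@[9:9]
[10] read 'a'  n1⇒n1 ·f  → match P0@[10:10]
[11] read 'b'  n1⇒n0 ·f
[12] read 'a'  n0⇒n1  → match P0@[12:12]
[13] read 'a'  n1⇒n1 ·f  → match P0@[13:13]
[14] read 'c'  n1⇒n2 ·f
[15] read 'c'  n2⇒n6  → match P2@[14:15]
[16] read 'c'  n6⇒n6 ·f  → match P2@[15:16]
[17] read 'a'  n6⇒n3 ·f  → match P0@[17:17]
[18] read 'a'  n3⇒n1 ·f  → match P0@[18:18]
[19] read 'c'  n1⇒n2 ·f
[20] read 'b'  n2⇒n0 ·f
[21] read 'b'  n0⇒n0
[22] read 'c'  n0⇒n2
[23] read 'a'  n2⇒n3  → match P0@[23:23]
[24] read 'c'  n3⇒n4
[25] read 'c'  n4⇒n5  → match P1@[22:25],P2@[24:25]
[26] read 'c'  n5⇒n6 ·f  → match P2@[25:26]
[27] read 'a'  n6⇒n3 ·f  → match P0@[27:27]
[28] read 'a'  n3⇒n1 ·f  → match P0@[28:28]
[29] read 'c'  n1⇒n2 ·f
[30] read 'c'  n2⇒n6  → match P2@[29:30]
[31] read 'a'  n6⇒n3 ·f  → match P0@[31:31]
[32] read 'c'  n3⇒n4
[33] read 'c'  n4⇒n5  → match P1@[30:33],P2@[32:33]
[34] read 'c'  n5⇒n6 ·f  → match P2@[33:34]
[35] read 'a'  n6⇒n3 ·f  → match P0@[35:35]
[36] read 'c'  n3⇒n4
[37] read 'c'  n4⇒n5  → match P1@[34:37],P2@[36:37]
[38] read 'c'  n5⇒n6 ·f  → match P2@[37:38]
[39] read 'c'  n6⇒n6 ·f  → match P2@[38:39]
[40] read 'a'  n6⇒n3 ·f  → match P0@[40:40]
[41] read 'c'  n3⇒n4
[42] read 'a'  n4⇒n3 ·f  → match P0@[42:42]
[43] read 'b'  n3⇒n0 ·f
[44] read 'c'  n0⇒n2
[45] read 'c'  n2⇒n6  → match P2@[44:45]
[46] read 'c'  n6⇒n6 ·f  → match P2@[45:46]
[47] read 'a'  n6⇒n3 ·f  → match P0@[47:47]

All matches (sorted): [[3,0],[5,1],[5,2],[6,2],[7,0],[8,0],[9,0],[10,0],[12,0],[13,0],[15,2],[16,2],[17,0],[18,0],[23,0],[25,1],[25,2],[26,2],[27,0],[28,0],[30,2],[31,0],[33,1],[33,2],[34,2],[35,0],[37,1],[37,2],[38,2],[39,2],[40,0],[42,0],[45,2],[46,2],[47,0]]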